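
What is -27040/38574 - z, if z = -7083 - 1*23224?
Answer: 584517589/19287 ≈ 30306.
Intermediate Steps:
z = -30307 (z = -7083 - 23224 = -30307)
-27040/38574 - z = -27040/38574 - 1*(-30307) = -27040*1/38574 + 30307 = -13520/19287 + 30307 = 584517589/19287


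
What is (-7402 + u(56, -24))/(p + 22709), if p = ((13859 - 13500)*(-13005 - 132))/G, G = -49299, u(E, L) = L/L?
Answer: -121620633/374749058 ≈ -0.32454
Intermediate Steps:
u(E, L) = 1
p = 1572061/16433 (p = ((13859 - 13500)*(-13005 - 132))/(-49299) = (359*(-13137))*(-1/49299) = -4716183*(-1/49299) = 1572061/16433 ≈ 95.665)
(-7402 + u(56, -24))/(p + 22709) = (-7402 + 1)/(1572061/16433 + 22709) = -7401/374749058/16433 = -7401*16433/374749058 = -121620633/374749058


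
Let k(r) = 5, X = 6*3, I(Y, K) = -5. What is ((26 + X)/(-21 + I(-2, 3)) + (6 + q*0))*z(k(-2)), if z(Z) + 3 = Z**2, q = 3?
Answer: 1232/13 ≈ 94.769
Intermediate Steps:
X = 18
z(Z) = -3 + Z**2
((26 + X)/(-21 + I(-2, 3)) + (6 + q*0))*z(k(-2)) = ((26 + 18)/(-21 - 5) + (6 + 3*0))*(-3 + 5**2) = (44/(-26) + (6 + 0))*(-3 + 25) = (44*(-1/26) + 6)*22 = (-22/13 + 6)*22 = (56/13)*22 = 1232/13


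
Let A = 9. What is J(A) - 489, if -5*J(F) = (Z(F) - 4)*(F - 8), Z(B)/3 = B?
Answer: -2468/5 ≈ -493.60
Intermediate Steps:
Z(B) = 3*B
J(F) = -(-8 + F)*(-4 + 3*F)/5 (J(F) = -(3*F - 4)*(F - 8)/5 = -(-4 + 3*F)*(-8 + F)/5 = -(-8 + F)*(-4 + 3*F)/5)
J(A) - 489 = (-32/5 - ⅗*9² + (28/5)*9) - 489 = (-32/5 - ⅗*81 + 252/5) - 489 = (-32/5 - 243/5 + 252/5) - 489 = -23/5 - 489 = -2468/5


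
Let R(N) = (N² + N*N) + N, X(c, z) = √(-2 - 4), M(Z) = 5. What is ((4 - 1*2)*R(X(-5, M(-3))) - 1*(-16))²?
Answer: 40 - 32*I*√6 ≈ 40.0 - 78.384*I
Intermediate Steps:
X(c, z) = I*√6 (X(c, z) = √(-6) = I*√6)
R(N) = N + 2*N² (R(N) = (N² + N²) + N = 2*N² + N = N + 2*N²)
((4 - 1*2)*R(X(-5, M(-3))) - 1*(-16))² = ((4 - 1*2)*((I*√6)*(1 + 2*(I*√6))) - 1*(-16))² = ((4 - 2)*((I*√6)*(1 + 2*I*√6)) + 16)² = (2*(I*√6*(1 + 2*I*√6)) + 16)² = (2*I*√6*(1 + 2*I*√6) + 16)² = (16 + 2*I*√6*(1 + 2*I*√6))²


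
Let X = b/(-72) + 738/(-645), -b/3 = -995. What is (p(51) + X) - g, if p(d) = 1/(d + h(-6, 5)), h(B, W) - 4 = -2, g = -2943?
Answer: 793205863/273480 ≈ 2900.4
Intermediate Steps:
b = 2985 (b = -3*(-995) = 2985)
X = -219829/5160 (X = 2985/(-72) + 738/(-645) = 2985*(-1/72) + 738*(-1/645) = -995/24 - 246/215 = -219829/5160 ≈ -42.603)
h(B, W) = 2 (h(B, W) = 4 - 2 = 2)
p(d) = 1/(2 + d) (p(d) = 1/(d + 2) = 1/(2 + d))
(p(51) + X) - g = (1/(2 + 51) - 219829/5160) - 1*(-2943) = (1/53 - 219829/5160) + 2943 = -11645777/273480 + 2943 = 793205863/273480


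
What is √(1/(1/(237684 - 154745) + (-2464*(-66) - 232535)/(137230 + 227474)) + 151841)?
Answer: √204168204061680504142481/1159596745 ≈ 389.66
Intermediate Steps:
√(1/(1/(237684 - 154745) + (-2464*(-66) - 232535)/(137230 + 227474)) + 151841) = √(1/(1/82939 + (162624 - 232535)/364704) + 151841) = √(1/(1/82939 - 69911*1/364704) + 151841) = √(1/(1/82939 - 69911/364704) + 151841) = √(1/(-5797983725/30248185056) + 151841) = √(-30248185056/5797983725 + 151841) = √(880341398602669/5797983725) = √204168204061680504142481/1159596745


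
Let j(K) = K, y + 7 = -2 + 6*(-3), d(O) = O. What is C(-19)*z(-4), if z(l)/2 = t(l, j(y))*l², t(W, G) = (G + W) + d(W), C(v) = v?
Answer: 21280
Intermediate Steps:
y = -27 (y = -7 + (-2 + 6*(-3)) = -7 + (-2 - 18) = -7 - 20 = -27)
t(W, G) = G + 2*W (t(W, G) = (G + W) + W = G + 2*W)
z(l) = 2*l²*(-27 + 2*l) (z(l) = 2*((-27 + 2*l)*l²) = 2*(l²*(-27 + 2*l)) = 2*l²*(-27 + 2*l))
C(-19)*z(-4) = -19*(-4)²*(-54 + 4*(-4)) = -304*(-54 - 16) = -304*(-70) = -19*(-1120) = 21280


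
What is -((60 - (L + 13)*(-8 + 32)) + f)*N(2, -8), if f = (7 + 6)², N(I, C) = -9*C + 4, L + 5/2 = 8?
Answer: 16340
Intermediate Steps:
L = 11/2 (L = -5/2 + 8 = 11/2 ≈ 5.5000)
N(I, C) = 4 - 9*C
f = 169 (f = 13² = 169)
-((60 - (L + 13)*(-8 + 32)) + f)*N(2, -8) = -((60 - (11/2 + 13)*(-8 + 32)) + 169)*(4 - 9*(-8)) = -((60 - 37*24/2) + 169)*(4 + 72) = -((60 - 1*444) + 169)*76 = -((60 - 444) + 169)*76 = -(-384 + 169)*76 = -(-215)*76 = -1*(-16340) = 16340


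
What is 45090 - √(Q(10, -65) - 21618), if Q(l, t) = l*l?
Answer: 45090 - I*√21518 ≈ 45090.0 - 146.69*I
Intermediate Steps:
Q(l, t) = l²
45090 - √(Q(10, -65) - 21618) = 45090 - √(10² - 21618) = 45090 - √(100 - 21618) = 45090 - √(-21518) = 45090 - I*√21518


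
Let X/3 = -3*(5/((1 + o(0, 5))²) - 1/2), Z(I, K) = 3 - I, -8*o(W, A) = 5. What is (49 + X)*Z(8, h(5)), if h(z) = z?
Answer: 2665/2 ≈ 1332.5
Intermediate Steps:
o(W, A) = -5/8 (o(W, A) = -⅛*5 = -5/8)
X = -631/2 (X = 3*(-3*(5/((1 - 5/8)²) - 1/2)) = 3*(-3*(5/((3/8)²) - 1*½)) = 3*(-3*(5/(9/64) - ½)) = 3*(-3*(5*(64/9) - ½)) = 3*(-3*(320/9 - ½)) = 3*(-3*631/18) = 3*(-631/6) = -631/2 ≈ -315.50)
(49 + X)*Z(8, h(5)) = (49 - 631/2)*(3 - 1*8) = -533*(3 - 8)/2 = -533/2*(-5) = 2665/2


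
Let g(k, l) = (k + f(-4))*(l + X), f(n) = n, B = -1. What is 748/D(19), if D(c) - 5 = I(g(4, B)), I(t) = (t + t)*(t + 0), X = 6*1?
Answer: 748/5 ≈ 149.60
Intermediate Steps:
X = 6
g(k, l) = (-4 + k)*(6 + l) (g(k, l) = (k - 4)*(l + 6) = (-4 + k)*(6 + l))
I(t) = 2*t² (I(t) = (2*t)*t = 2*t²)
D(c) = 5 (D(c) = 5 + 2*(-24 - 4*(-1) + 6*4 + 4*(-1))² = 5 + 2*(-24 + 4 + 24 - 4)² = 5 + 2*0² = 5 + 2*0 = 5 + 0 = 5)
748/D(19) = 748/5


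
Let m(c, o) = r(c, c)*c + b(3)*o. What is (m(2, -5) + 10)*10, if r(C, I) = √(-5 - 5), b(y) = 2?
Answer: 20*I*√10 ≈ 63.246*I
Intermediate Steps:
r(C, I) = I*√10 (r(C, I) = √(-10) = I*√10)
m(c, o) = 2*o + I*c*√10 (m(c, o) = (I*√10)*c + 2*o = I*c*√10 + 2*o = 2*o + I*c*√10)
(m(2, -5) + 10)*10 = ((2*(-5) + I*2*√10) + 10)*10 = ((-10 + 2*I*√10) + 10)*10 = (2*I*√10)*10 = 20*I*√10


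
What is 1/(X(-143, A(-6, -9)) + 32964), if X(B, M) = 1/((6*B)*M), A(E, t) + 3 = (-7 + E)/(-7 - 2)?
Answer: 4004/131987859 ≈ 3.0336e-5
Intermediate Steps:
A(E, t) = -20/9 - E/9 (A(E, t) = -3 + (-7 + E)/(-7 - 2) = -3 + (-7 + E)/(-9) = -3 + (-7 + E)*(-⅑) = -3 + (7/9 - E/9) = -20/9 - E/9)
X(B, M) = 1/(6*B*M)
1/(X(-143, A(-6, -9)) + 32964) = 1/((⅙)/(-143*(-20/9 - ⅑*(-6))) + 32964) = 1/((⅙)*(-1/143)/(-20/9 + ⅔) + 32964) = 1/((⅙)*(-1/143)/(-14/9) + 32964) = 1/((⅙)*(-1/143)*(-9/14) + 32964) = 1/(3/4004 + 32964) = 1/(131987859/4004) = 4004/131987859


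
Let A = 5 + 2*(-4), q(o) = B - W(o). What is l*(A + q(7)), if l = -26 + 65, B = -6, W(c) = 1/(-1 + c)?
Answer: -715/2 ≈ -357.50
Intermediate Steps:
q(o) = -6 - 1/(-1 + o)
l = 39
A = -3 (A = 5 - 8 = -3)
l*(A + q(7)) = 39*(-3 + (5 - 6*7)/(-1 + 7)) = 39*(-3 + (5 - 42)/6) = 39*(-3 + (1/6)*(-37)) = 39*(-3 - 37/6) = 39*(-55/6) = -715/2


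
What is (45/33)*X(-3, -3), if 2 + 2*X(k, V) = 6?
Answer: 30/11 ≈ 2.7273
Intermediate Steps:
X(k, V) = 2 (X(k, V) = -1 + (½)*6 = -1 + 3 = 2)
(45/33)*X(-3, -3) = (45/33)*2 = ((1/33)*45)*2 = (15/11)*2 = 30/11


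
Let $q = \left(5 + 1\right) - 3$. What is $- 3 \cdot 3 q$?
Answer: $-27$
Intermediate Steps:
$q = 3$ ($q = 6 - 3 = 3$)
$- 3 \cdot 3 q = - 3 \cdot 3 \cdot 3 = \left(-3\right) 9 = -27$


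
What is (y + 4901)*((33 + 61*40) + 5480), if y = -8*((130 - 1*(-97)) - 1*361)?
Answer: 47503269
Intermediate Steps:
y = 1072 (y = -8*((130 + 97) - 361) = -8*(227 - 361) = -8*(-134) = 1072)
(y + 4901)*((33 + 61*40) + 5480) = (1072 + 4901)*((33 + 61*40) + 5480) = 5973*((33 + 2440) + 5480) = 5973*(2473 + 5480) = 5973*7953 = 47503269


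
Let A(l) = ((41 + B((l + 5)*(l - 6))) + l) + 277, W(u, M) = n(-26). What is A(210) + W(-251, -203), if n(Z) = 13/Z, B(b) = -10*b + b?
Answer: -788425/2 ≈ -3.9421e+5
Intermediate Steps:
B(b) = -9*b
W(u, M) = -½ (W(u, M) = 13/(-26) = 13*(-1/26) = -½)
A(l) = 318 + l - 9*(-6 + l)*(5 + l) (A(l) = ((41 - 9*(l + 5)*(l - 6)) + l) + 277 = ((41 - 9*(5 + l)*(-6 + l)) + l) + 277 = ((41 - 9*(-6 + l)*(5 + l)) + l) + 277 = (41 + l - 9*(-6 + l)*(5 + l)) + 277 = 318 + l - 9*(-6 + l)*(5 + l))
A(210) + W(-251, -203) = (588 - 9*210² + 10*210) - ½ = (588 - 9*44100 + 2100) - ½ = (588 - 396900 + 2100) - ½ = -394212 - ½ = -788425/2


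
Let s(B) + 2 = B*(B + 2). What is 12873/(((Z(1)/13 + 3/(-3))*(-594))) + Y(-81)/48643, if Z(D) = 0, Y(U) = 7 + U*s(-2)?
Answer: 208760575/9631314 ≈ 21.675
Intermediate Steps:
s(B) = -2 + B*(2 + B) (s(B) = -2 + B*(B + 2) = -2 + B*(2 + B))
Y(U) = 7 - 2*U (Y(U) = 7 + U*(-2 + (-2)**2 + 2*(-2)) = 7 + U*(-2 + 4 - 4) = 7 + U*(-2) = 7 - 2*U)
12873/(((Z(1)/13 + 3/(-3))*(-594))) + Y(-81)/48643 = 12873/(((0/13 + 3/(-3))*(-594))) + (7 - 2*(-81))/48643 = 12873/(((0*(1/13) + 3*(-1/3))*(-594))) + (7 + 162)*(1/48643) = 12873/(((0 - 1)*(-594))) + 169*(1/48643) = 12873/((-1*(-594))) + 169/48643 = 12873/594 + 169/48643 = 12873*(1/594) + 169/48643 = 4291/198 + 169/48643 = 208760575/9631314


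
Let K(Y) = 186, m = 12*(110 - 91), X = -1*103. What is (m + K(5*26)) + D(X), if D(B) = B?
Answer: 311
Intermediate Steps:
X = -103
m = 228 (m = 12*19 = 228)
(m + K(5*26)) + D(X) = (228 + 186) - 103 = 414 - 103 = 311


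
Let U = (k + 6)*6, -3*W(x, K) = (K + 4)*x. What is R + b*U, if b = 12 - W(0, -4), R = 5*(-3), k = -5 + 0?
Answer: 57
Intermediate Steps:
W(x, K) = -x*(4 + K)/3 (W(x, K) = -(K + 4)*x/3 = -(4 + K)*x/3 = -x*(4 + K)/3)
k = -5
U = 6 (U = (-5 + 6)*6 = 1*6 = 6)
R = -15
b = 12 (b = 12 - (-1)*0*(4 - 4)/3 = 12 - (-1)*0*0/3 = 12 - 1*0 = 12 + 0 = 12)
R + b*U = -15 + 12*6 = -15 + 72 = 57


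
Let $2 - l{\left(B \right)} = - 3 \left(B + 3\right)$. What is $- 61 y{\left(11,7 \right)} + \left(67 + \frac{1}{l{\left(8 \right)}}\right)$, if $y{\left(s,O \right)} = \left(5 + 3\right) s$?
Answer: $- \frac{185534}{35} \approx -5301.0$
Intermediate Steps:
$l{\left(B \right)} = 11 + 3 B$ ($l{\left(B \right)} = 2 - - 3 \left(B + 3\right) = 2 - - 3 \left(3 + B\right) = 2 - \left(-9 - 3 B\right) = 2 + \left(9 + 3 B\right) = 11 + 3 B$)
$y{\left(s,O \right)} = 8 s$
$- 61 y{\left(11,7 \right)} + \left(67 + \frac{1}{l{\left(8 \right)}}\right) = - 61 \cdot 8 \cdot 11 + \left(67 + \frac{1}{11 + 3 \cdot 8}\right) = \left(-61\right) 88 + \left(67 + \frac{1}{11 + 24}\right) = -5368 + \left(67 + \frac{1}{35}\right) = -5368 + \frac{2346}{35} = - \frac{185534}{35}$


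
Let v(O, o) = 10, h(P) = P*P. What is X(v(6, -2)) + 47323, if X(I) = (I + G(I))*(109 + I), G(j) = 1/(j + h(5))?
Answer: 242582/5 ≈ 48516.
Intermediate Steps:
h(P) = P**2
G(j) = 1/(25 + j) (G(j) = 1/(j + 5**2) = 1/(j + 25) = 1/(25 + j))
X(I) = (109 + I)*(I + 1/(25 + I)) (X(I) = (I + 1/(25 + I))*(109 + I) = (109 + I)*(I + 1/(25 + I)))
X(v(6, -2)) + 47323 = (109 + 10 + 10*(25 + 10)*(109 + 10))/(25 + 10) + 47323 = (109 + 10 + 10*35*119)/35 + 47323 = (109 + 10 + 41650)/35 + 47323 = (1/35)*41769 + 47323 = 5967/5 + 47323 = 242582/5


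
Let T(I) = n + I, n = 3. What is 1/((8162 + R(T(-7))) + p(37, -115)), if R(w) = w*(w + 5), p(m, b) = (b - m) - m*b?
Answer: 1/12261 ≈ 8.1559e-5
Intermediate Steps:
p(m, b) = b - m - b*m (p(m, b) = (b - m) - b*m = b - m - b*m)
T(I) = 3 + I
R(w) = w*(5 + w)
1/((8162 + R(T(-7))) + p(37, -115)) = 1/((8162 + (3 - 7)*(5 + (3 - 7))) + (-115 - 1*37 - 1*(-115)*37)) = 1/((8162 - 4*(5 - 4)) + (-115 - 37 + 4255)) = 1/((8162 - 4*1) + 4103) = 1/((8162 - 4) + 4103) = 1/(8158 + 4103) = 1/12261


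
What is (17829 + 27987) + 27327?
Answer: 73143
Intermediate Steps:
(17829 + 27987) + 27327 = 45816 + 27327 = 73143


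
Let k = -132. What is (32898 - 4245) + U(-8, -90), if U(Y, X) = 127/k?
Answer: 3782069/132 ≈ 28652.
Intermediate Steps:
U(Y, X) = -127/132 (U(Y, X) = 127/(-132) = 127*(-1/132) = -127/132)
(32898 - 4245) + U(-8, -90) = (32898 - 4245) - 127/132 = 28653 - 127/132 = 3782069/132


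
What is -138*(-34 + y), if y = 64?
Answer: -4140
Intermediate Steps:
-138*(-34 + y) = -138*(-34 + 64) = -138*30 = -4140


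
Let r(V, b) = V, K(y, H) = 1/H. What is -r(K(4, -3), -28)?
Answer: ⅓ ≈ 0.33333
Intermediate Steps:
-r(K(4, -3), -28) = -1/(-3) = -1*(-⅓) = ⅓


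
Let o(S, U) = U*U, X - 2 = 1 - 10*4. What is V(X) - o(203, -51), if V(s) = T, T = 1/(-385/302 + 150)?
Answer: -116823613/44915 ≈ -2601.0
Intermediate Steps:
T = 302/44915 (T = 1/(-385*1/302 + 150) = 1/(-385/302 + 150) = 1/(44915/302) = 302/44915 ≈ 0.0067238)
X = -37 (X = 2 + (1 - 10*4) = 2 + (1 - 40) = 2 - 39 = -37)
V(s) = 302/44915
o(S, U) = U²
V(X) - o(203, -51) = 302/44915 - 1*(-51)² = 302/44915 - 1*2601 = 302/44915 - 2601 = -116823613/44915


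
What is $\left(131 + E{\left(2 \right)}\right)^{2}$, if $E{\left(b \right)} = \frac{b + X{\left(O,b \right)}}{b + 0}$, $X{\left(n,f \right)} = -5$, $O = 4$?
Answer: $\frac{67081}{4} \approx 16770.0$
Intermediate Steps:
$E{\left(b \right)} = \frac{-5 + b}{b}$ ($E{\left(b \right)} = \frac{b - 5}{b + 0} = \frac{-5 + b}{b}$)
$\left(131 + E{\left(2 \right)}\right)^{2} = \left(131 + \frac{-5 + 2}{2}\right)^{2} = \left(131 + \frac{1}{2} \left(-3\right)\right)^{2} = \left(131 - \frac{3}{2}\right)^{2} = \left(\frac{259}{2}\right)^{2} = \frac{67081}{4}$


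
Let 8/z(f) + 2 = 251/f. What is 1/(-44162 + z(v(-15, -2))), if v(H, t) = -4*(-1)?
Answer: -243/10731334 ≈ -2.2644e-5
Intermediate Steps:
v(H, t) = 4
z(f) = 8/(-2 + 251/f)
1/(-44162 + z(v(-15, -2))) = 1/(-44162 - 8*4/(-251 + 2*4)) = 1/(-44162 - 8*4/(-251 + 8)) = 1/(-44162 - 8*4/(-243)) = 1/(-44162 - 8*4*(-1/243)) = 1/(-44162 + 32/243) = 1/(-10731334/243) = -243/10731334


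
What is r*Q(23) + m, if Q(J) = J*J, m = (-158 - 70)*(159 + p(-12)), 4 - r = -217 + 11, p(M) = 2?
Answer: 74382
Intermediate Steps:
r = 210 (r = 4 - (-217 + 11) = 4 - 1*(-206) = 4 + 206 = 210)
m = -36708 (m = (-158 - 70)*(159 + 2) = -228*161 = -36708)
Q(J) = J²
r*Q(23) + m = 210*23² - 36708 = 210*529 - 36708 = 111090 - 36708 = 74382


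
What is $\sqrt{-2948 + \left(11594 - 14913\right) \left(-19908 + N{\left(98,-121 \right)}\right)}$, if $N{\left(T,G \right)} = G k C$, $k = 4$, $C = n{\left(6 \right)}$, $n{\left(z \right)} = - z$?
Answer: $4 \sqrt{3527083} \approx 7512.2$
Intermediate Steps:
$C = -6$ ($C = \left(-1\right) 6 = -6$)
$N{\left(T,G \right)} = - 24 G$ ($N{\left(T,G \right)} = G 4 \left(-6\right) = 4 G \left(-6\right) = - 24 G$)
$\sqrt{-2948 + \left(11594 - 14913\right) \left(-19908 + N{\left(98,-121 \right)}\right)} = \sqrt{-2948 + \left(11594 - 14913\right) \left(-19908 - -2904\right)} = \sqrt{-2948 - 3319 \left(-19908 + 2904\right)} = \sqrt{-2948 - -56436276} = \sqrt{-2948 + 56436276} = \sqrt{56433328} = 4 \sqrt{3527083}$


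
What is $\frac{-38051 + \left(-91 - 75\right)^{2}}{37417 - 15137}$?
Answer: $- \frac{2099}{4456} \approx -0.47105$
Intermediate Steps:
$\frac{-38051 + \left(-91 - 75\right)^{2}}{37417 - 15137} = \frac{-38051 + \left(-166\right)^{2}}{22280} = \left(-38051 + 27556\right) \frac{1}{22280} = \left(-10495\right) \frac{1}{22280} = - \frac{2099}{4456}$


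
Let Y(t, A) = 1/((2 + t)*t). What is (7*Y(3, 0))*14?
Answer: 98/15 ≈ 6.5333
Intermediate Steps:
Y(t, A) = 1/(t*(2 + t))
(7*Y(3, 0))*14 = (7*(1/(3*(2 + 3))))*14 = (7*((⅓)/5))*14 = (7*((⅓)*(⅕)))*14 = (7*(1/15))*14 = (7/15)*14 = 98/15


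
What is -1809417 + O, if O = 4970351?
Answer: 3160934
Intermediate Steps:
-1809417 + O = -1809417 + 4970351 = 3160934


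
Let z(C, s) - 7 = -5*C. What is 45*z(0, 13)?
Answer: 315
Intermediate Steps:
z(C, s) = 7 - 5*C
45*z(0, 13) = 45*(7 - 5*0) = 45*(7 + 0) = 45*7 = 315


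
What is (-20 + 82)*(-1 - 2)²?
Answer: 558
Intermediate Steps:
(-20 + 82)*(-1 - 2)² = 62*(-3)² = 62*9 = 558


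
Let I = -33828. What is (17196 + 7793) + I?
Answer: -8839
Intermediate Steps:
(17196 + 7793) + I = (17196 + 7793) - 33828 = 24989 - 33828 = -8839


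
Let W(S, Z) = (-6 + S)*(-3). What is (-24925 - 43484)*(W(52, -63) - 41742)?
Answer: 2864968920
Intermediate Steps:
W(S, Z) = 18 - 3*S
(-24925 - 43484)*(W(52, -63) - 41742) = (-24925 - 43484)*((18 - 3*52) - 41742) = -68409*((18 - 156) - 41742) = -68409*(-138 - 41742) = -68409*(-41880) = 2864968920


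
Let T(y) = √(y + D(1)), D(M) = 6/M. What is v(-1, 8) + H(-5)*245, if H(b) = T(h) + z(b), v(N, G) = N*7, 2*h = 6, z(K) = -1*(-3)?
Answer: 1463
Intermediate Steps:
z(K) = 3
h = 3 (h = (½)*6 = 3)
T(y) = √(6 + y) (T(y) = √(y + 6/1) = √(y + 6*1) = √(y + 6) = √(6 + y))
v(N, G) = 7*N
H(b) = 6 (H(b) = √(6 + 3) + 3 = √9 + 3 = 3 + 3 = 6)
v(-1, 8) + H(-5)*245 = 7*(-1) + 6*245 = -7 + 1470 = 1463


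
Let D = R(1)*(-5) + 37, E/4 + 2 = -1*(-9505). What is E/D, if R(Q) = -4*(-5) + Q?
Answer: -559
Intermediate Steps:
R(Q) = 20 + Q
E = 38012 (E = -8 + 4*(-1*(-9505)) = -8 + 4*9505 = -8 + 38020 = 38012)
D = -68 (D = (20 + 1)*(-5) + 37 = 21*(-5) + 37 = -105 + 37 = -68)
E/D = 38012/(-68) = 38012*(-1/68) = -559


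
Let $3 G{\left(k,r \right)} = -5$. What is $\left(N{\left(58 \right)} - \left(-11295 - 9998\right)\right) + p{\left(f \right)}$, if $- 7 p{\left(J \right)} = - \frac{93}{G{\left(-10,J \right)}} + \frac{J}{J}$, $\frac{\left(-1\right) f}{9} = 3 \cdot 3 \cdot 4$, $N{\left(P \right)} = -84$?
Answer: $\frac{742031}{35} \approx 21201.0$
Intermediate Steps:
$G{\left(k,r \right)} = - \frac{5}{3}$ ($G{\left(k,r \right)} = \frac{1}{3} \left(-5\right) = - \frac{5}{3}$)
$f = -324$ ($f = - 9 \cdot 3 \cdot 3 \cdot 4 = - 9 \cdot 9 \cdot 4 = \left(-9\right) 36 = -324$)
$p{\left(J \right)} = - \frac{284}{35}$ ($p{\left(J \right)} = - \frac{- \frac{93}{- \frac{5}{3}} + \frac{J}{J}}{7} = - \frac{\left(-93\right) \left(- \frac{3}{5}\right) + 1}{7} = - \frac{\frac{279}{5} + 1}{7} = \left(- \frac{1}{7}\right) \frac{284}{5} = - \frac{284}{35}$)
$\left(N{\left(58 \right)} - \left(-11295 - 9998\right)\right) + p{\left(f \right)} = \left(-84 - \left(-11295 - 9998\right)\right) - \frac{284}{35} = \left(-84 - -21293\right) - \frac{284}{35} = \left(-84 + 21293\right) - \frac{284}{35} = 21209 - \frac{284}{35} = \frac{742031}{35}$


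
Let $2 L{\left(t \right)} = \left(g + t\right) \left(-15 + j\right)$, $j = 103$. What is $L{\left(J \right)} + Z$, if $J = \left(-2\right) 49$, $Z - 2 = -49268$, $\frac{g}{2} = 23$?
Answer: $-51554$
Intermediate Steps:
$g = 46$ ($g = 2 \cdot 23 = 46$)
$Z = -49266$ ($Z = 2 - 49268 = -49266$)
$J = -98$
$L{\left(t \right)} = 2024 + 44 t$ ($L{\left(t \right)} = \frac{\left(46 + t\right) \left(-15 + 103\right)}{2} = \frac{\left(46 + t\right) 88}{2} = \frac{4048 + 88 t}{2} = 2024 + 44 t$)
$L{\left(J \right)} + Z = \left(2024 + 44 \left(-98\right)\right) - 49266 = \left(2024 - 4312\right) - 49266 = -2288 - 49266 = -51554$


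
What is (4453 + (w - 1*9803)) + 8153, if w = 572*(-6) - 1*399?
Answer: -1028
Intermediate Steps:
w = -3831 (w = -3432 - 399 = -3831)
(4453 + (w - 1*9803)) + 8153 = (4453 + (-3831 - 1*9803)) + 8153 = (4453 + (-3831 - 9803)) + 8153 = (4453 - 13634) + 8153 = -9181 + 8153 = -1028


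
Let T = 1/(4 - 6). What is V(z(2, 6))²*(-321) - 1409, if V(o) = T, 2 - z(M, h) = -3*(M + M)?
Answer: -5957/4 ≈ -1489.3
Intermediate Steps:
z(M, h) = 2 + 6*M (z(M, h) = 2 - (-3)*(M + M) = 2 - (-3)*2*M = 2 - (-6)*M = 2 + 6*M)
T = -½ (T = 1/(-2) = -½ ≈ -0.50000)
V(o) = -½
V(z(2, 6))²*(-321) - 1409 = (-½)²*(-321) - 1409 = (¼)*(-321) - 1409 = -321/4 - 1409 = -5957/4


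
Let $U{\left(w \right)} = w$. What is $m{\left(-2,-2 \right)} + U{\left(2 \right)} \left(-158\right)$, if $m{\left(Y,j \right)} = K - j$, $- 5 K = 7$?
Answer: $- \frac{1577}{5} \approx -315.4$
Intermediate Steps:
$K = - \frac{7}{5}$ ($K = \left(- \frac{1}{5}\right) 7 = - \frac{7}{5} \approx -1.4$)
$m{\left(Y,j \right)} = - \frac{7}{5} - j$
$m{\left(-2,-2 \right)} + U{\left(2 \right)} \left(-158\right) = \left(- \frac{7}{5} - -2\right) + 2 \left(-158\right) = \left(- \frac{7}{5} + 2\right) - 316 = \frac{3}{5} - 316 = - \frac{1577}{5}$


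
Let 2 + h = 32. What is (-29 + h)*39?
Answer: 39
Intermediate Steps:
h = 30 (h = -2 + 32 = 30)
(-29 + h)*39 = (-29 + 30)*39 = 1*39 = 39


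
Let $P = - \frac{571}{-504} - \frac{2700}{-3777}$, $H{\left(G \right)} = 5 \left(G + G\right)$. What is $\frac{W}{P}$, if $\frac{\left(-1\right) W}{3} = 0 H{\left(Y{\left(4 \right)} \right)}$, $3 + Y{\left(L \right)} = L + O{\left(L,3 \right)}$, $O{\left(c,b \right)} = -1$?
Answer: $0$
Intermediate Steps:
$Y{\left(L \right)} = -4 + L$ ($Y{\left(L \right)} = -3 + \left(L - 1\right) = -3 + \left(-1 + L\right) = -4 + L$)
$H{\left(G \right)} = 10 G$ ($H{\left(G \right)} = 5 \cdot 2 G = 10 G$)
$P = \frac{1172489}{634536}$ ($P = \left(-571\right) \left(- \frac{1}{504}\right) - - \frac{900}{1259} = \frac{571}{504} + \frac{900}{1259} = \frac{1172489}{634536} \approx 1.8478$)
$W = 0$ ($W = - 3 \cdot 0 \cdot 10 \left(-4 + 4\right) = - 3 \cdot 0 \cdot 10 \cdot 0 = - 3 \cdot 0 \cdot 0 = \left(-3\right) 0 = 0$)
$\frac{W}{P} = \frac{0}{\frac{1172489}{634536}} = 0 \cdot \frac{634536}{1172489} = 0$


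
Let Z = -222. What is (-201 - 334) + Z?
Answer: -757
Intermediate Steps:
(-201 - 334) + Z = (-201 - 334) - 222 = -535 - 222 = -757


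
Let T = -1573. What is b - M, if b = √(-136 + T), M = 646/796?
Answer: -323/398 + I*√1709 ≈ -0.81156 + 41.34*I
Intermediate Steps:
M = 323/398 (M = 646*(1/796) = 323/398 ≈ 0.81156)
b = I*√1709 (b = √(-136 - 1573) = √(-1709) = I*√1709 ≈ 41.34*I)
b - M = I*√1709 - 1*323/398 = I*√1709 - 323/398 = -323/398 + I*√1709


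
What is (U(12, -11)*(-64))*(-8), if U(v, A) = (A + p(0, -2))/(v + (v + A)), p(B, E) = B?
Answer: -5632/13 ≈ -433.23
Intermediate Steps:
U(v, A) = A/(A + 2*v) (U(v, A) = (A + 0)/(v + (v + A)) = A/(v + (A + v)) = A/(A + 2*v))
(U(12, -11)*(-64))*(-8) = (-11/(-11 + 2*12)*(-64))*(-8) = (-11/(-11 + 24)*(-64))*(-8) = (-11/13*(-64))*(-8) = (-11*1/13*(-64))*(-8) = -11/13*(-64)*(-8) = (704/13)*(-8) = -5632/13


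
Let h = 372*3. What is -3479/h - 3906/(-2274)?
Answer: -592025/422964 ≈ -1.3997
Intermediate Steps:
h = 1116
-3479/h - 3906/(-2274) = -3479/1116 - 3906/(-2274) = -3479*1/1116 - 3906*(-1/2274) = -3479/1116 + 651/379 = -592025/422964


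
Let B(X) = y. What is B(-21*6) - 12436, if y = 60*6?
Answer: -12076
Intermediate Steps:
y = 360
B(X) = 360
B(-21*6) - 12436 = 360 - 12436 = -12076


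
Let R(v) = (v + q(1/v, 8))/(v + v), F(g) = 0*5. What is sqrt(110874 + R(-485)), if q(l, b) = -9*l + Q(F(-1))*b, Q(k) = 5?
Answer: sqrt(26080444558)/485 ≈ 332.98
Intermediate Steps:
F(g) = 0
q(l, b) = -9*l + 5*b
R(v) = (40 + v - 9/v)/(2*v) (R(v) = (v + (-9/v + 5*8))/(v + v) = (v + (-9/v + 40))/((2*v)) = (v + (40 - 9/v))*(1/(2*v)) = (40 + v - 9/v)*(1/(2*v)) = (40 + v - 9/v)/(2*v))
sqrt(110874 + R(-485)) = sqrt(110874 + (1/2)*(-9 - 485*(40 - 485))/(-485)**2) = sqrt(110874 + (1/2)*(1/235225)*(-9 - 485*(-445))) = sqrt(110874 + (1/2)*(1/235225)*(-9 + 215825)) = sqrt(110874 + (1/2)*(1/235225)*215816) = sqrt(110874 + 107908/235225) = sqrt(26080444558/235225) = sqrt(26080444558)/485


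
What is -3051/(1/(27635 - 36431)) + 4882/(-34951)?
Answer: 937965861914/34951 ≈ 2.6837e+7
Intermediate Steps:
-3051/(1/(27635 - 36431)) + 4882/(-34951) = -3051/(1/(-8796)) + 4882*(-1/34951) = -3051/(-1/8796) - 4882/34951 = -3051*(-8796) - 4882/34951 = 26836596 - 4882/34951 = 937965861914/34951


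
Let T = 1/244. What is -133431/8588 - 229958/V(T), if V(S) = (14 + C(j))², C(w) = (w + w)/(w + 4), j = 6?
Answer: -329886053/326344 ≈ -1010.9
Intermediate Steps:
C(w) = 2*w/(4 + w) (C(w) = (2*w)/(4 + w) = 2*w/(4 + w))
T = 1/244 ≈ 0.0040984
V(S) = 5776/25 (V(S) = (14 + 2*6/(4 + 6))² = (14 + 2*6/10)² = (14 + 2*6*(⅒))² = (14 + 6/5)² = (76/5)² = 5776/25)
-133431/8588 - 229958/V(T) = -133431/8588 - 229958/5776/25 = -133431*1/8588 - 229958*25/5776 = -133431/8588 - 2874475/2888 = -329886053/326344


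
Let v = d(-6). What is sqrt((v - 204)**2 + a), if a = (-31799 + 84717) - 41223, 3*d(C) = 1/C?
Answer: sqrt(17280109)/18 ≈ 230.94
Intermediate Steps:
d(C) = 1/(3*C)
v = -1/18 (v = (1/3)/(-6) = (1/3)*(-1/6) = -1/18 ≈ -0.055556)
a = 11695 (a = 52918 - 41223 = 11695)
sqrt((v - 204)**2 + a) = sqrt((-1/18 - 204)**2 + 11695) = sqrt((-3673/18)**2 + 11695) = sqrt(13490929/324 + 11695) = sqrt(17280109/324) = sqrt(17280109)/18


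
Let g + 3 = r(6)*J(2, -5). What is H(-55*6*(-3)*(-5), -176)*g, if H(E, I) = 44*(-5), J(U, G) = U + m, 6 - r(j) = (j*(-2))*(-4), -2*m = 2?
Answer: 9900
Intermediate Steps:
m = -1 (m = -½*2 = -1)
r(j) = 6 - 8*j (r(j) = 6 - j*(-2)*(-4) = 6 - (-2*j)*(-4) = 6 - 8*j)
J(U, G) = -1 + U (J(U, G) = U - 1 = -1 + U)
H(E, I) = -220
g = -45 (g = -3 + (6 - 8*6)*(-1 + 2) = -3 + (6 - 48)*1 = -3 - 42*1 = -3 - 42 = -45)
H(-55*6*(-3)*(-5), -176)*g = -220*(-45) = 9900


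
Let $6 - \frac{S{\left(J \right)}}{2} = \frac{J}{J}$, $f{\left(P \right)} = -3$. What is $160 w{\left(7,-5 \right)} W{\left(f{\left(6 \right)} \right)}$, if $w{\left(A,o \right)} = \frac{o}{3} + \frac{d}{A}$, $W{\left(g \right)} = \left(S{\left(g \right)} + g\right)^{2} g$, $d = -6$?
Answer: $59360$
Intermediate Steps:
$S{\left(J \right)} = 10$ ($S{\left(J \right)} = 12 - 2 \frac{J}{J} = 12 - 2 = 10$)
$W{\left(g \right)} = g \left(10 + g\right)^{2}$ ($W{\left(g \right)} = \left(10 + g\right)^{2} g = g \left(10 + g\right)^{2}$)
$w{\left(A,o \right)} = - \frac{6}{A} + \frac{o}{3}$ ($w{\left(A,o \right)} = \frac{o}{3} - \frac{6}{A} = - \frac{6}{A} + \frac{o}{3}$)
$160 w{\left(7,-5 \right)} W{\left(f{\left(6 \right)} \right)} = 160 \left(- \frac{6}{7} + \frac{1}{3} \left(-5\right)\right) \left(- 3 \left(10 - 3\right)^{2}\right) = 160 \left(\left(-6\right) \frac{1}{7} - \frac{5}{3}\right) \left(- 3 \cdot 7^{2}\right) = 160 \left(- \frac{6}{7} - \frac{5}{3}\right) \left(\left(-3\right) 49\right) = 160 \left(- \frac{53}{21}\right) \left(-147\right) = \left(- \frac{8480}{21}\right) \left(-147\right) = 59360$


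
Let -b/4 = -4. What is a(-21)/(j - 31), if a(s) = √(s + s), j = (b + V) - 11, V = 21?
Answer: -I*√42/5 ≈ -1.2961*I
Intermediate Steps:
b = 16 (b = -4*(-4) = 16)
j = 26 (j = (16 + 21) - 11 = 37 - 11 = 26)
a(s) = √2*√s (a(s) = √(2*s) = √2*√s)
a(-21)/(j - 31) = (√2*√(-21))/(26 - 31) = (√2*(I*√21))/(-5) = (I*√42)*(-⅕) = -I*√42/5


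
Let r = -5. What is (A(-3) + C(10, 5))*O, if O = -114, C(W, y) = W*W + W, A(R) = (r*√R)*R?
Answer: -12540 - 1710*I*√3 ≈ -12540.0 - 2961.8*I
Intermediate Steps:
A(R) = -5*R^(3/2) (A(R) = (-5*√R)*R = -5*R^(3/2))
C(W, y) = W + W² (C(W, y) = W² + W = W + W²)
(A(-3) + C(10, 5))*O = (-(-15)*I*√3 + 10*(1 + 10))*(-114) = (-(-15)*I*√3 + 10*11)*(-114) = (15*I*√3 + 110)*(-114) = (110 + 15*I*√3)*(-114) = -12540 - 1710*I*√3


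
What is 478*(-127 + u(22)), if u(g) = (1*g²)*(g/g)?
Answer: 170646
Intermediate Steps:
u(g) = g² (u(g) = g²*1 = g²)
478*(-127 + u(22)) = 478*(-127 + 22²) = 478*(-127 + 484) = 478*357 = 170646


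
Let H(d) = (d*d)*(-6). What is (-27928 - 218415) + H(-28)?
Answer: -251047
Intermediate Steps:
H(d) = -6*d² (H(d) = d²*(-6) = -6*d²)
(-27928 - 218415) + H(-28) = (-27928 - 218415) - 6*(-28)² = -246343 - 6*784 = -246343 - 4704 = -251047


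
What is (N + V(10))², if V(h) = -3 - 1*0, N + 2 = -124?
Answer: 16641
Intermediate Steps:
N = -126 (N = -2 - 124 = -126)
V(h) = -3 (V(h) = -3 + 0 = -3)
(N + V(10))² = (-126 - 3)² = (-129)² = 16641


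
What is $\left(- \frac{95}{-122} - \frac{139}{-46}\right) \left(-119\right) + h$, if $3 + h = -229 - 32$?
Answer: $- \frac{1004900}{1403} \approx -716.25$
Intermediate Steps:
$h = -264$ ($h = -3 - 261 = -264$)
$\left(- \frac{95}{-122} - \frac{139}{-46}\right) \left(-119\right) + h = \left(- \frac{95}{-122} - \frac{139}{-46}\right) \left(-119\right) - 264 = \left(\left(-95\right) \left(- \frac{1}{122}\right) - - \frac{139}{46}\right) \left(-119\right) - 264 = \left(\frac{95}{122} + \frac{139}{46}\right) \left(-119\right) - 264 = \frac{5332}{1403} \left(-119\right) - 264 = - \frac{634508}{1403} - 264 = - \frac{1004900}{1403}$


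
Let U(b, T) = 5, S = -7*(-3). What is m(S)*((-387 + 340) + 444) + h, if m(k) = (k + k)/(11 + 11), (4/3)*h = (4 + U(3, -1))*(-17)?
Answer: 28299/44 ≈ 643.16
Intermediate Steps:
S = 21
h = -459/4 (h = 3*((4 + 5)*(-17))/4 = 3*(9*(-17))/4 = (¾)*(-153) = -459/4 ≈ -114.75)
m(k) = k/11 (m(k) = (2*k)/22 = (2*k)*(1/22) = k/11)
m(S)*((-387 + 340) + 444) + h = ((1/11)*21)*((-387 + 340) + 444) - 459/4 = 21*(-47 + 444)/11 - 459/4 = (21/11)*397 - 459/4 = 8337/11 - 459/4 = 28299/44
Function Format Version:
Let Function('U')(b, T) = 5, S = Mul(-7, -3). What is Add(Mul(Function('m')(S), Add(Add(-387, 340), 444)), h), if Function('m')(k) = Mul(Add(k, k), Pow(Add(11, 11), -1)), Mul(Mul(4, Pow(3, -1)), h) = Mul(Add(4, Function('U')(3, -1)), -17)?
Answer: Rational(28299, 44) ≈ 643.16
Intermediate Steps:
S = 21
h = Rational(-459, 4) (h = Mul(Rational(3, 4), Mul(Add(4, 5), -17)) = Mul(Rational(3, 4), Mul(9, -17)) = Mul(Rational(3, 4), -153) = Rational(-459, 4) ≈ -114.75)
Function('m')(k) = Mul(Rational(1, 11), k) (Function('m')(k) = Mul(Mul(2, k), Pow(22, -1)) = Mul(Mul(2, k), Rational(1, 22)) = Mul(Rational(1, 11), k))
Add(Mul(Function('m')(S), Add(Add(-387, 340), 444)), h) = Add(Mul(Mul(Rational(1, 11), 21), Add(Add(-387, 340), 444)), Rational(-459, 4)) = Add(Mul(Rational(21, 11), Add(-47, 444)), Rational(-459, 4)) = Add(Mul(Rational(21, 11), 397), Rational(-459, 4)) = Add(Rational(8337, 11), Rational(-459, 4)) = Rational(28299, 44)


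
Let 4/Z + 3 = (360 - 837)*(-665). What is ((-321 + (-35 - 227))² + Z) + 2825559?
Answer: 502043218250/158601 ≈ 3.1654e+6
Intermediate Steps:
Z = 2/158601 (Z = 4/(-3 + (360 - 837)*(-665)) = 4/(-3 - 477*(-665)) = 4/(-3 + 317205) = 4/317202 = 4*(1/317202) = 2/158601 ≈ 1.2610e-5)
((-321 + (-35 - 227))² + Z) + 2825559 = ((-321 + (-35 - 227))² + 2/158601) + 2825559 = ((-321 - 262)² + 2/158601) + 2825559 = ((-583)² + 2/158601) + 2825559 = (339889 + 2/158601) + 2825559 = 53906735291/158601 + 2825559 = 502043218250/158601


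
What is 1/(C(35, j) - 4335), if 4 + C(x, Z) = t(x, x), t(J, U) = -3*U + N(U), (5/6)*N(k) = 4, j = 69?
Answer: -5/22196 ≈ -0.00022527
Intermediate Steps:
N(k) = 24/5 (N(k) = (6/5)*4 = 24/5)
t(J, U) = 24/5 - 3*U (t(J, U) = -3*U + 24/5 = 24/5 - 3*U)
C(x, Z) = ⅘ - 3*x (C(x, Z) = -4 + (24/5 - 3*x) = ⅘ - 3*x)
1/(C(35, j) - 4335) = 1/((⅘ - 3*35) - 4335) = 1/((⅘ - 105) - 4335) = 1/(-521/5 - 4335) = 1/(-22196/5) = -5/22196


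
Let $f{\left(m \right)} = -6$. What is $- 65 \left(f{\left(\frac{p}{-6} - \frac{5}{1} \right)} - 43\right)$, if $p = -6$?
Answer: $3185$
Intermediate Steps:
$- 65 \left(f{\left(\frac{p}{-6} - \frac{5}{1} \right)} - 43\right) = - 65 \left(-6 - 43\right) = \left(-65\right) \left(-49\right) = 3185$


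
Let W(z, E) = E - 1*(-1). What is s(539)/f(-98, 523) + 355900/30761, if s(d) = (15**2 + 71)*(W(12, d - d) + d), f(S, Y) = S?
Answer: -2440980020/1507289 ≈ -1619.5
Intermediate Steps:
W(z, E) = 1 + E (W(z, E) = E + 1 = 1 + E)
s(d) = 296 + 296*d (s(d) = (15**2 + 71)*((1 + (d - d)) + d) = (225 + 71)*((1 + 0) + d) = 296*(1 + d) = 296 + 296*d)
s(539)/f(-98, 523) + 355900/30761 = (296 + 296*539)/(-98) + 355900/30761 = (296 + 159544)*(-1/98) + 355900*(1/30761) = 159840*(-1/98) + 355900/30761 = -79920/49 + 355900/30761 = -2440980020/1507289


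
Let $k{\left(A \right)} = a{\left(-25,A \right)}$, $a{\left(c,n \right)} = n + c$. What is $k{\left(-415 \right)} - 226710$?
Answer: $-227150$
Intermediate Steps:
$a{\left(c,n \right)} = c + n$
$k{\left(A \right)} = -25 + A$
$k{\left(-415 \right)} - 226710 = \left(-25 - 415\right) - 226710 = -440 + \left(-234213 + 7503\right) = -440 - 226710 = -227150$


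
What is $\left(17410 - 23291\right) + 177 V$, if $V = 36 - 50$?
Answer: $-8359$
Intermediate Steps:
$V = -14$
$\left(17410 - 23291\right) + 177 V = \left(17410 - 23291\right) + 177 \left(-14\right) = -5881 - 2478 = -8359$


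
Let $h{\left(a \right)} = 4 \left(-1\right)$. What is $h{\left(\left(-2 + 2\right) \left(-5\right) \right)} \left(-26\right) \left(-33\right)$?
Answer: $-3432$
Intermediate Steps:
$h{\left(a \right)} = -4$
$h{\left(\left(-2 + 2\right) \left(-5\right) \right)} \left(-26\right) \left(-33\right) = \left(-4\right) \left(-26\right) \left(-33\right) = 104 \left(-33\right) = -3432$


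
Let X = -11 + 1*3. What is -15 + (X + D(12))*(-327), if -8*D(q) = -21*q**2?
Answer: -121005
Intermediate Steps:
X = -8 (X = -11 + 3 = -8)
D(q) = 21*q**2/8 (D(q) = -(-21)*q**2/8 = 21*q**2/8)
-15 + (X + D(12))*(-327) = -15 + (-8 + (21/8)*12**2)*(-327) = -15 + (-8 + (21/8)*144)*(-327) = -15 + (-8 + 378)*(-327) = -15 + 370*(-327) = -15 - 120990 = -121005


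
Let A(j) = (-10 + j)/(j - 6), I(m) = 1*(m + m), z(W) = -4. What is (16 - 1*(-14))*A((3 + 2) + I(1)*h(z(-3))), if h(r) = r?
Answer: 130/3 ≈ 43.333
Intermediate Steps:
I(m) = 2*m (I(m) = 1*(2*m) = 2*m)
A(j) = (-10 + j)/(-6 + j)
(16 - 1*(-14))*A((3 + 2) + I(1)*h(z(-3))) = (16 - 1*(-14))*((-10 + ((3 + 2) + (2*1)*(-4)))/(-6 + ((3 + 2) + (2*1)*(-4)))) = (16 + 14)*((-10 + (5 + 2*(-4)))/(-6 + (5 + 2*(-4)))) = 30*((-10 + (5 - 8))/(-6 + (5 - 8))) = 30*((-10 - 3)/(-6 - 3)) = 30*(-13/(-9)) = 30*(-⅑*(-13)) = 30*(13/9) = 130/3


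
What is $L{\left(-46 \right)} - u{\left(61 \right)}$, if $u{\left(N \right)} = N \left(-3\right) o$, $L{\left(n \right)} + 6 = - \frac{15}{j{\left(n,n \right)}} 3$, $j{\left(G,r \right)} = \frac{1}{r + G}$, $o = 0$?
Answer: $4134$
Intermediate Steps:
$j{\left(G,r \right)} = \frac{1}{G + r}$
$L{\left(n \right)} = -6 - 90 n$ ($L{\left(n \right)} = -6 + - \frac{15}{\frac{1}{n + n}} 3 = -6 + - \frac{15}{\frac{1}{2 n}} 3 = -6 + - \frac{15}{\frac{1}{2} \frac{1}{n}} 3 = -6 + - 15 \cdot 2 n 3 = -6 + - 30 n 3 = -6 - 90 n$)
$u{\left(N \right)} = 0$ ($u{\left(N \right)} = N \left(-3\right) 0 = - 3 N 0 = 0$)
$L{\left(-46 \right)} - u{\left(61 \right)} = \left(-6 - -4140\right) - 0 = \left(-6 + 4140\right) + 0 = 4134 + 0 = 4134$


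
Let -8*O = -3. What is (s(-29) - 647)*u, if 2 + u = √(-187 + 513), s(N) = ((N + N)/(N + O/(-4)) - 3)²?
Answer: 1119832796/866761 - 559916398*√326/866761 ≈ -10372.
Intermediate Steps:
O = 3/8 (O = -⅛*(-3) = 3/8 ≈ 0.37500)
s(N) = (-3 + 2*N/(-3/32 + N))² (s(N) = ((N + N)/(N + (3/8)/(-4)) - 3)² = ((2*N)/(N + (3/8)*(-¼)) - 3)² = ((2*N)/(N - 3/32) - 3)² = ((2*N)/(-3/32 + N) - 3)² = (2*N/(-3/32 + N) - 3)² = (-3 + 2*N/(-3/32 + N))²)
u = -2 + √326 (u = -2 + √(-187 + 513) = -2 + √326 ≈ 16.055)
(s(-29) - 647)*u = ((-9 + 32*(-29))²/(-3 + 32*(-29))² - 647)*(-2 + √326) = ((-9 - 928)²/(-3 - 928)² - 647)*(-2 + √326) = ((-937)²/(-931)² - 647)*(-2 + √326) = (877969*(1/866761) - 647)*(-2 + √326) = (877969/866761 - 647)*(-2 + √326) = -559916398*(-2 + √326)/866761 = 1119832796/866761 - 559916398*√326/866761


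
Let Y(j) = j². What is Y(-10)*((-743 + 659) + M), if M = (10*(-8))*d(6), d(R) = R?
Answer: -56400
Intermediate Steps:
M = -480 (M = (10*(-8))*6 = -80*6 = -480)
Y(-10)*((-743 + 659) + M) = (-10)²*((-743 + 659) - 480) = 100*(-84 - 480) = 100*(-564) = -56400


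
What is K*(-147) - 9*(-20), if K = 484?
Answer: -70968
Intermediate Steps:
K*(-147) - 9*(-20) = 484*(-147) - 9*(-20) = -71148 + 180 = -70968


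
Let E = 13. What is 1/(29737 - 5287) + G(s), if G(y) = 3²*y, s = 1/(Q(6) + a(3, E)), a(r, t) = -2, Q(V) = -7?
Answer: -24449/24450 ≈ -0.99996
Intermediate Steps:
s = -⅑ (s = 1/(-7 - 2) = 1/(-9) = -⅑ ≈ -0.11111)
G(y) = 9*y
1/(29737 - 5287) + G(s) = 1/(29737 - 5287) + 9*(-⅑) = 1/24450 - 1 = -24449/24450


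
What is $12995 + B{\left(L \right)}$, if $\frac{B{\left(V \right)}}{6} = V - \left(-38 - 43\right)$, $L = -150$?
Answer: $12581$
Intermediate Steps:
$B{\left(V \right)} = 486 + 6 V$ ($B{\left(V \right)} = 6 \left(V - \left(-38 - 43\right)\right) = 6 \left(V - -81\right) = 6 \left(V + 81\right) = 6 \left(81 + V\right) = 486 + 6 V$)
$12995 + B{\left(L \right)} = 12995 + \left(486 + 6 \left(-150\right)\right) = 12995 + \left(486 - 900\right) = 12995 - 414 = 12581$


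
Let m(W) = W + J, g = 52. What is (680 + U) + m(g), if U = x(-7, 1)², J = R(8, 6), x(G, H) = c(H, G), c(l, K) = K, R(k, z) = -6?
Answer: 775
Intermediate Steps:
x(G, H) = G
J = -6
U = 49 (U = (-7)² = 49)
m(W) = -6 + W (m(W) = W - 6 = -6 + W)
(680 + U) + m(g) = (680 + 49) + (-6 + 52) = 729 + 46 = 775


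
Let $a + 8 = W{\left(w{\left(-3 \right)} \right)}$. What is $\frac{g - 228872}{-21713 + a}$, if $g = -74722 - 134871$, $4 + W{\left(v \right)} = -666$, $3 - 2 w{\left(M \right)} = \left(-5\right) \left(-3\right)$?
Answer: $\frac{438465}{22391} \approx 19.582$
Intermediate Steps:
$w{\left(M \right)} = -6$ ($w{\left(M \right)} = \frac{3}{2} - \frac{\left(-5\right) \left(-3\right)}{2} = \frac{3}{2} - \frac{15}{2} = -6$)
$W{\left(v \right)} = -670$ ($W{\left(v \right)} = -4 - 666 = -670$)
$a = -678$ ($a = -8 - 670 = -678$)
$g = -209593$ ($g = -74722 - 134871 = -209593$)
$\frac{g - 228872}{-21713 + a} = \frac{-209593 - 228872}{-21713 - 678} = - \frac{438465}{-22391} = \left(-438465\right) \left(- \frac{1}{22391}\right) = \frac{438465}{22391}$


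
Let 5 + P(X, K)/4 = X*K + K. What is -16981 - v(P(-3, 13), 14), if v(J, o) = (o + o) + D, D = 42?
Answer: -17051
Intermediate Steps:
P(X, K) = -20 + 4*K + 4*K*X (P(X, K) = -20 + 4*(X*K + K) = -20 + 4*(K*X + K) = -20 + 4*(K + K*X) = -20 + (4*K + 4*K*X) = -20 + 4*K + 4*K*X)
v(J, o) = 42 + 2*o (v(J, o) = (o + o) + 42 = 2*o + 42 = 42 + 2*o)
-16981 - v(P(-3, 13), 14) = -16981 - (42 + 2*14) = -16981 - (42 + 28) = -16981 - 1*70 = -16981 - 70 = -17051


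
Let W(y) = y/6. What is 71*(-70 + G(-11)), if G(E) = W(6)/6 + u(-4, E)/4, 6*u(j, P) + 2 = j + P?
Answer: -120203/24 ≈ -5008.5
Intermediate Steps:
W(y) = y/6 (W(y) = y*(⅙) = y/6)
u(j, P) = -⅓ + P/6 + j/6 (u(j, P) = -⅓ + (j + P)/6 = -⅓ + (P + j)/6 = -⅓ + (P/6 + j/6) = -⅓ + P/6 + j/6)
G(E) = -1/12 + E/24 (G(E) = ((⅙)*6)/6 + (-⅓ + E/6 + (⅙)*(-4))/4 = 1*(⅙) + (-⅓ + E/6 - ⅔)*(¼) = ⅙ + (-1 + E/6)*(¼) = ⅙ + (-¼ + E/24) = -1/12 + E/24)
71*(-70 + G(-11)) = 71*(-70 + (-1/12 + (1/24)*(-11))) = 71*(-70 + (-1/12 - 11/24)) = 71*(-70 - 13/24) = 71*(-1693/24) = -120203/24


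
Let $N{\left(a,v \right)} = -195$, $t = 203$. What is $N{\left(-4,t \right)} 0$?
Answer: $0$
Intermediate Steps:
$N{\left(-4,t \right)} 0 = \left(-195\right) 0 = 0$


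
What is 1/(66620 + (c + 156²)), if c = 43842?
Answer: 1/134798 ≈ 7.4185e-6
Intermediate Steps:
1/(66620 + (c + 156²)) = 1/(66620 + (43842 + 156²)) = 1/(66620 + (43842 + 24336)) = 1/(66620 + 68178) = 1/134798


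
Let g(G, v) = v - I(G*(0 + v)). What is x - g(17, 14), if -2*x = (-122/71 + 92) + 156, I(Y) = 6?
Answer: -9311/71 ≈ -131.14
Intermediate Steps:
x = -8743/71 (x = -((-122/71 + 92) + 156)/2 = -(6410/71 + 156)/2 = -½*17486/71 = -8743/71 ≈ -123.14)
g(G, v) = -6 + v (g(G, v) = v - 1*6 = v - 6 = -6 + v)
x - g(17, 14) = -8743/71 - (-6 + 14) = -8743/71 - 1*8 = -8743/71 - 8 = -9311/71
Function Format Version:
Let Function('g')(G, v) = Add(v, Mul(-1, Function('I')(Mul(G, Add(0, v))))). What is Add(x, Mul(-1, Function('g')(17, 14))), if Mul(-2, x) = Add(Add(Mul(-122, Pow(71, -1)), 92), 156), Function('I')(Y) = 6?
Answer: Rational(-9311, 71) ≈ -131.14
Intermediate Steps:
x = Rational(-8743, 71) (x = Mul(Rational(-1, 2), Add(Add(Mul(-122, Pow(71, -1)), 92), 156)) = Mul(Rational(-1, 2), Add(Add(Mul(-122, Rational(1, 71)), 92), 156)) = Mul(Rational(-1, 2), Add(Add(Rational(-122, 71), 92), 156)) = Mul(Rational(-1, 2), Add(Rational(6410, 71), 156)) = Mul(Rational(-1, 2), Rational(17486, 71)) = Rational(-8743, 71) ≈ -123.14)
Function('g')(G, v) = Add(-6, v) (Function('g')(G, v) = Add(v, Mul(-1, 6)) = Add(v, -6) = Add(-6, v))
Add(x, Mul(-1, Function('g')(17, 14))) = Add(Rational(-8743, 71), Mul(-1, Add(-6, 14))) = Add(Rational(-8743, 71), Mul(-1, 8)) = Add(Rational(-8743, 71), -8) = Rational(-9311, 71)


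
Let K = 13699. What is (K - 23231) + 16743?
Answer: 7211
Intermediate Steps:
(K - 23231) + 16743 = (13699 - 23231) + 16743 = -9532 + 16743 = 7211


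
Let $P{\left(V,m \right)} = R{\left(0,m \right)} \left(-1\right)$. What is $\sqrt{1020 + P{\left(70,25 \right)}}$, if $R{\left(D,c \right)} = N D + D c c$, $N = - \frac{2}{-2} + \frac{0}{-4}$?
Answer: $2 \sqrt{255} \approx 31.937$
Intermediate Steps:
$N = 1$ ($N = \left(-2\right) \left(- \frac{1}{2}\right) + 0 \left(- \frac{1}{4}\right) = 1 + 0 = 1$)
$R{\left(D,c \right)} = D + D c^{2}$ ($R{\left(D,c \right)} = 1 D + D c c = D + D c^{2}$)
$P{\left(V,m \right)} = 0$ ($P{\left(V,m \right)} = 0 \left(1 + m^{2}\right) \left(-1\right) = 0 \left(-1\right) = 0$)
$\sqrt{1020 + P{\left(70,25 \right)}} = \sqrt{1020 + 0} = \sqrt{1020} = 2 \sqrt{255}$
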